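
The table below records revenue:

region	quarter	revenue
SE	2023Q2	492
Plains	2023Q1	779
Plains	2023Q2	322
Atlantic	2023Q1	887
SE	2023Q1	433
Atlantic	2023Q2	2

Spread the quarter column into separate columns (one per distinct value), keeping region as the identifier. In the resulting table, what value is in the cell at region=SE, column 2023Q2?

Wide layout: rows indexed by region, columns are the 2 distinct quarter values (2023Q2, 2023Q1).
Cell (region=SE, quarter=2023Q2) draws from the long row where region=SE and quarter=2023Q2, which has revenue=492.

492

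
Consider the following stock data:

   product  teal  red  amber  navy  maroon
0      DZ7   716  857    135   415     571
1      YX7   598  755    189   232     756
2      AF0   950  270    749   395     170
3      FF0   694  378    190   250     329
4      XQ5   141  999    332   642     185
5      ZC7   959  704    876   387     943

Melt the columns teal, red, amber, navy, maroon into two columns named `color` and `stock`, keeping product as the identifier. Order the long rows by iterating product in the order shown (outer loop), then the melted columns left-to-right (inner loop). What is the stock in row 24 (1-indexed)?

30 rows total (6 × 5). Row 24: index ⌊(24-1)/5⌋ = 4 into product → XQ5; (24-1) mod 5 = 3 into the melted columns → navy.
So row 24 is (XQ5, navy, 642); stock = 642.

642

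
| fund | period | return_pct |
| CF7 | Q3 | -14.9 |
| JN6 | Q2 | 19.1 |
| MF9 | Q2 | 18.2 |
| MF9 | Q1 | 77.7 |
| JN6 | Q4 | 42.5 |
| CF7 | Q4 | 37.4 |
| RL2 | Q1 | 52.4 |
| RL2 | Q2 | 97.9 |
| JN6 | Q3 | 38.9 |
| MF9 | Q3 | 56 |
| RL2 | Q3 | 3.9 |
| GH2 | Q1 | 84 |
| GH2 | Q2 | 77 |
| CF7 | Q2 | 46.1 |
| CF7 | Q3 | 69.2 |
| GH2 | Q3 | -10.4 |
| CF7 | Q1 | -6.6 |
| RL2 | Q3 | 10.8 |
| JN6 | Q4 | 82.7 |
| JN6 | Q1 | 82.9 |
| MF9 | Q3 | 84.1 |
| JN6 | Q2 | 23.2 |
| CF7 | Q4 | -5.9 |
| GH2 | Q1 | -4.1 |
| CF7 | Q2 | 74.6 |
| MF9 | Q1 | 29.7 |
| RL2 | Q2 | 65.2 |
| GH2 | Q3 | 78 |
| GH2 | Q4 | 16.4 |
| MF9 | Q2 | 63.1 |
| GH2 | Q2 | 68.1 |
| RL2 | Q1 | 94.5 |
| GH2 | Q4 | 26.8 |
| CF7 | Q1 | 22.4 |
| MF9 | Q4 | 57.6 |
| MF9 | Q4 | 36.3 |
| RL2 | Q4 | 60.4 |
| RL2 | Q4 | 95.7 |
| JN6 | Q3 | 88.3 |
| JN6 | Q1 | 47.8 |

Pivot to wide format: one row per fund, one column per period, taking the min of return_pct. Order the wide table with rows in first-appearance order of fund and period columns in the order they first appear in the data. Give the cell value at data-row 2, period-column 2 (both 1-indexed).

19.1

With rows in first-appearance order of fund, row 2 is fund=JN6. period columns in first-appearance order: Q3, Q2, Q1, Q4; column 2 is Q2.
Long rows with fund=JN6, period=Q2: min(19.1, 23.2) = 19.1.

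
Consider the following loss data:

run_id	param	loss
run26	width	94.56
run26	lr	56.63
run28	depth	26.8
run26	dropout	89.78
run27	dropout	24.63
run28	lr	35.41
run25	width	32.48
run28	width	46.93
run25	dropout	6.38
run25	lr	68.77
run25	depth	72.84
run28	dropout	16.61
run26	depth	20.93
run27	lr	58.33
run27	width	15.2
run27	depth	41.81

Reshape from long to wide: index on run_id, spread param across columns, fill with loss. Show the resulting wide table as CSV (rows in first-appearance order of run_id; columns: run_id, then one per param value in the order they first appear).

Columns: run_id plus the 4 distinct param values (width, lr, depth, dropout).
For example, row run26 column width takes loss=94.56 from the long row (run26, width).

run_id,width,lr,depth,dropout
run26,94.56,56.63,20.93,89.78
run28,46.93,35.41,26.8,16.61
run27,15.2,58.33,41.81,24.63
run25,32.48,68.77,72.84,6.38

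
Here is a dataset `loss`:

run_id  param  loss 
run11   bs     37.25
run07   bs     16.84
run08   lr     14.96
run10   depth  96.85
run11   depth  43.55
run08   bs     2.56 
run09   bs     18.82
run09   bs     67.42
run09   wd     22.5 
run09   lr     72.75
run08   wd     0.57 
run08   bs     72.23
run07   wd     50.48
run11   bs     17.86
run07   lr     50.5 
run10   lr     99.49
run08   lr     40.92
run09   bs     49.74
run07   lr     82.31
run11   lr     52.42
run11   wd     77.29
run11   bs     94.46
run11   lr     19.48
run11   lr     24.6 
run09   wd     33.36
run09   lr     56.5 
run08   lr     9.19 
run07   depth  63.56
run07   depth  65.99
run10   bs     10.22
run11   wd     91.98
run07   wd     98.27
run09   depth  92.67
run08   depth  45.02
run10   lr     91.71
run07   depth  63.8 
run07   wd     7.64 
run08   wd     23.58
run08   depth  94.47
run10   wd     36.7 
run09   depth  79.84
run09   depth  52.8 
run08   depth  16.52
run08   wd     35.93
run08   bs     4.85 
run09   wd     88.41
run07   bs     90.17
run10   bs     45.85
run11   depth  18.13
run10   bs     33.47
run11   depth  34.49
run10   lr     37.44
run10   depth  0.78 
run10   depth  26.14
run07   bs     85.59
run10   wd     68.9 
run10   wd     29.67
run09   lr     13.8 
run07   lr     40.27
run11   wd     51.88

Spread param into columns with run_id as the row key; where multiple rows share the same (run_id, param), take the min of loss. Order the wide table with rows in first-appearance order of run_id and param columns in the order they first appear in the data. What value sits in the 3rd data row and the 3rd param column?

With rows in first-appearance order of run_id, row 3 is run_id=run08. param columns in first-appearance order: bs, lr, depth, wd; column 3 is depth.
Long rows with run_id=run08, param=depth: min(45.02, 94.47, 16.52) = 16.52.

16.52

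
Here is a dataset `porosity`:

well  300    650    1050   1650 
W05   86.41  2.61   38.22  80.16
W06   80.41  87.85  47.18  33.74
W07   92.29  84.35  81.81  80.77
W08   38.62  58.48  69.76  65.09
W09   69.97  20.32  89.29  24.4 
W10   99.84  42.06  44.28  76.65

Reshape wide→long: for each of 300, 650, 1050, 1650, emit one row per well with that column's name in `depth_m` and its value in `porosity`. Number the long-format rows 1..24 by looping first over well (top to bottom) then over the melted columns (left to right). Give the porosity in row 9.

24 rows total (6 × 4). Row 9: index ⌊(9-1)/4⌋ = 2 into well → W07; (9-1) mod 4 = 0 into the melted columns → 300.
So row 9 is (W07, 300, 92.29); porosity = 92.29.

92.29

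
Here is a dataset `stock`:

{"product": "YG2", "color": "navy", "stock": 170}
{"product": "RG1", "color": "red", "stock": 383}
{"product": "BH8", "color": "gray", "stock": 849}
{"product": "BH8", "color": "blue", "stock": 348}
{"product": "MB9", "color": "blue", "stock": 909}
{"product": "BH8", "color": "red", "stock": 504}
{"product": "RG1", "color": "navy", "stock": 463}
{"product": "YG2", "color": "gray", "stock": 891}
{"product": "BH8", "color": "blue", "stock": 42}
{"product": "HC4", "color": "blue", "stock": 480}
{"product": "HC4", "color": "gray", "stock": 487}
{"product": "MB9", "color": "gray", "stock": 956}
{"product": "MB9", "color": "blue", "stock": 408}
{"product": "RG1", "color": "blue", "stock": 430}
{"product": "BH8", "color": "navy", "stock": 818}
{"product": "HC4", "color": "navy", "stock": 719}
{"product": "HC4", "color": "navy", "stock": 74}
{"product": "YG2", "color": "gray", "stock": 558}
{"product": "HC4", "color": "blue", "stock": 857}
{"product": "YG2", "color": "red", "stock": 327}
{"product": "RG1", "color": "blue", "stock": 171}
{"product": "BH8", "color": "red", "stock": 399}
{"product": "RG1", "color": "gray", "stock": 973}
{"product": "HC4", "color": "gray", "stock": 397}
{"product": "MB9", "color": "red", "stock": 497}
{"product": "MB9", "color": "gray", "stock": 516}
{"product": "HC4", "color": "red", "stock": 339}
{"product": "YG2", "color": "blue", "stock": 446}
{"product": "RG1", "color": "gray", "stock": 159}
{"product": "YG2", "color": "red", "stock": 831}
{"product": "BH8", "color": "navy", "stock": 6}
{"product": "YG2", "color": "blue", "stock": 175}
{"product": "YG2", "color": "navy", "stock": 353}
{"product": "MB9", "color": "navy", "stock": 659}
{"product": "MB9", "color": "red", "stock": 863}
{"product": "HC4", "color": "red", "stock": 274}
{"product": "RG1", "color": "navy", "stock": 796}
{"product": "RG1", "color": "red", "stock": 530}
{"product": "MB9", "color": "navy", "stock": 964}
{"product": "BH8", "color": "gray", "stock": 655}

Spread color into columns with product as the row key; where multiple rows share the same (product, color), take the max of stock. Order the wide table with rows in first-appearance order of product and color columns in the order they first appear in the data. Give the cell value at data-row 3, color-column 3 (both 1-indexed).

849

With rows in first-appearance order of product, row 3 is product=BH8. color columns in first-appearance order: navy, red, gray, blue; column 3 is gray.
Long rows with product=BH8, color=gray: max(849, 655) = 849.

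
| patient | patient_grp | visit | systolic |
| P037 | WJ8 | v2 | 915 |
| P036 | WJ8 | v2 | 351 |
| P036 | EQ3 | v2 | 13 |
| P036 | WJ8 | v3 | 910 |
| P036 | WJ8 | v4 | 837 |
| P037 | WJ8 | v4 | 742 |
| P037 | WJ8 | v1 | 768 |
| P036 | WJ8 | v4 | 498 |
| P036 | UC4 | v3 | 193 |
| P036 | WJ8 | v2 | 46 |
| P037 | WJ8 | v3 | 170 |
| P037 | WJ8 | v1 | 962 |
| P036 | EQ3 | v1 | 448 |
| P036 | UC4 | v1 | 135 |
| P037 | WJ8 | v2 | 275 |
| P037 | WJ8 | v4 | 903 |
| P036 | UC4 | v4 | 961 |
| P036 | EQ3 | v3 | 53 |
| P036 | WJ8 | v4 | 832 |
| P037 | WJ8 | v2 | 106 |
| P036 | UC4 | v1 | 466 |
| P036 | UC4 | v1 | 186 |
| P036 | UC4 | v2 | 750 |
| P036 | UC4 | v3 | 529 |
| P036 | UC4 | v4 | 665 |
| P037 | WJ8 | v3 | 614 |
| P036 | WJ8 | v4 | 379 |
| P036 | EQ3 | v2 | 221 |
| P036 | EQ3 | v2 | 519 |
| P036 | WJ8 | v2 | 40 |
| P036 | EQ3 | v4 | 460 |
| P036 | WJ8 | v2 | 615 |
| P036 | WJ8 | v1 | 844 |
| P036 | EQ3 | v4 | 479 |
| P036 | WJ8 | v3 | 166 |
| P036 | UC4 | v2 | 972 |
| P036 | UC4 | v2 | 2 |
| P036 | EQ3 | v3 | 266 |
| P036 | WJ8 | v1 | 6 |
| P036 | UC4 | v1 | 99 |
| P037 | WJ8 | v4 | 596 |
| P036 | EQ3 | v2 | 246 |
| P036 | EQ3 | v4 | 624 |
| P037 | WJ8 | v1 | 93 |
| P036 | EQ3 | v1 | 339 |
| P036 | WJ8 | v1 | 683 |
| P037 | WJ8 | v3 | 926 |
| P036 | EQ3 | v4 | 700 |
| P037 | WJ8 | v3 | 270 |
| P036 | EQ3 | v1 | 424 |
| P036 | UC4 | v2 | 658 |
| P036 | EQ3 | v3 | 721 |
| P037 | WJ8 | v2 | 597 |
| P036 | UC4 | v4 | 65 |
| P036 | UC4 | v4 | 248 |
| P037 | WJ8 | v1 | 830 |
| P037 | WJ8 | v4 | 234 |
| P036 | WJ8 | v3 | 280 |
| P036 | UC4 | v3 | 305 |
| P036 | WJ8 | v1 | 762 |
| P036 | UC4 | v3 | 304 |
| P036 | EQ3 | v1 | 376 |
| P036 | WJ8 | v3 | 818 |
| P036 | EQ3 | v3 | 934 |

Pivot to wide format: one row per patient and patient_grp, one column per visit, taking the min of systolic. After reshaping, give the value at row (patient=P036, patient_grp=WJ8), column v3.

Rows with patient=P036, patient_grp=WJ8 and visit=v3: systolic values are 910, 166, 280, 818.
min(910, 166, 280, 818) = 166.

166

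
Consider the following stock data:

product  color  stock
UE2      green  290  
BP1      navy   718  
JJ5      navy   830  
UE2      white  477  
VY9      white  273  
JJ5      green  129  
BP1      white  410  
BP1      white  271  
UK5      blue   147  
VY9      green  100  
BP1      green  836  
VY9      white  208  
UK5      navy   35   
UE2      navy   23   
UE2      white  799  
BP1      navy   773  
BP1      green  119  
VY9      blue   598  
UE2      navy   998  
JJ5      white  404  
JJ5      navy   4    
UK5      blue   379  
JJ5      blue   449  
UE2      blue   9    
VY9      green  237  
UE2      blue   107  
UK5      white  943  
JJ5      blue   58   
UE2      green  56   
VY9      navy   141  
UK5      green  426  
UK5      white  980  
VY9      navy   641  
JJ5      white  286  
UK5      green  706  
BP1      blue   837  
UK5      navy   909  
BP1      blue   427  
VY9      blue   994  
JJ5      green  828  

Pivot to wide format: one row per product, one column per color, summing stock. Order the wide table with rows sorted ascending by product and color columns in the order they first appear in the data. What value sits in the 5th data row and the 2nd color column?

782

With rows sorted ascending by product, row 5 is product=VY9. color columns in first-appearance order: green, navy, white, blue; column 2 is navy.
Long rows with product=VY9, color=navy: 141 + 641 = 782.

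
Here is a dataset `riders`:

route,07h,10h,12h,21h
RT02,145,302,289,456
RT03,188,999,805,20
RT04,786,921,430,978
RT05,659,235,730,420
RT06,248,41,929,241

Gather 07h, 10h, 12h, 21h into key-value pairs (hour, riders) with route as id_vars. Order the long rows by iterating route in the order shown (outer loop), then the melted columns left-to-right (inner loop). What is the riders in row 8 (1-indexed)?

20 rows total (5 × 4). Row 8: index ⌊(8-1)/4⌋ = 1 into route → RT03; (8-1) mod 4 = 3 into the melted columns → 21h.
So row 8 is (RT03, 21h, 20); riders = 20.

20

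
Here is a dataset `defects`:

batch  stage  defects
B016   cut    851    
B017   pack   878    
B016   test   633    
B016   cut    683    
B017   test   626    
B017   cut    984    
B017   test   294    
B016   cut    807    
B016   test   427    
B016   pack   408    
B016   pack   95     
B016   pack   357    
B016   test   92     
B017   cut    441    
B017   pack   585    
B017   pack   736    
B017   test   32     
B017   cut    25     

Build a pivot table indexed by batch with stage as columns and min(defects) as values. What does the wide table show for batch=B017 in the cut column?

25

Rows with batch=B017 and stage=cut: defects values are 984, 441, 25.
min(984, 441, 25) = 25.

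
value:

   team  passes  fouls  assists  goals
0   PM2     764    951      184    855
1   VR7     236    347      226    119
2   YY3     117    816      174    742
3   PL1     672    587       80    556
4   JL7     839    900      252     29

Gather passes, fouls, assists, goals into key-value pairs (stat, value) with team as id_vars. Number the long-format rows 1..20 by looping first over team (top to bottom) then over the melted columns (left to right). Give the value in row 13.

20 rows total (5 × 4). Row 13: index ⌊(13-1)/4⌋ = 3 into team → PL1; (13-1) mod 4 = 0 into the melted columns → passes.
So row 13 is (PL1, passes, 672); value = 672.

672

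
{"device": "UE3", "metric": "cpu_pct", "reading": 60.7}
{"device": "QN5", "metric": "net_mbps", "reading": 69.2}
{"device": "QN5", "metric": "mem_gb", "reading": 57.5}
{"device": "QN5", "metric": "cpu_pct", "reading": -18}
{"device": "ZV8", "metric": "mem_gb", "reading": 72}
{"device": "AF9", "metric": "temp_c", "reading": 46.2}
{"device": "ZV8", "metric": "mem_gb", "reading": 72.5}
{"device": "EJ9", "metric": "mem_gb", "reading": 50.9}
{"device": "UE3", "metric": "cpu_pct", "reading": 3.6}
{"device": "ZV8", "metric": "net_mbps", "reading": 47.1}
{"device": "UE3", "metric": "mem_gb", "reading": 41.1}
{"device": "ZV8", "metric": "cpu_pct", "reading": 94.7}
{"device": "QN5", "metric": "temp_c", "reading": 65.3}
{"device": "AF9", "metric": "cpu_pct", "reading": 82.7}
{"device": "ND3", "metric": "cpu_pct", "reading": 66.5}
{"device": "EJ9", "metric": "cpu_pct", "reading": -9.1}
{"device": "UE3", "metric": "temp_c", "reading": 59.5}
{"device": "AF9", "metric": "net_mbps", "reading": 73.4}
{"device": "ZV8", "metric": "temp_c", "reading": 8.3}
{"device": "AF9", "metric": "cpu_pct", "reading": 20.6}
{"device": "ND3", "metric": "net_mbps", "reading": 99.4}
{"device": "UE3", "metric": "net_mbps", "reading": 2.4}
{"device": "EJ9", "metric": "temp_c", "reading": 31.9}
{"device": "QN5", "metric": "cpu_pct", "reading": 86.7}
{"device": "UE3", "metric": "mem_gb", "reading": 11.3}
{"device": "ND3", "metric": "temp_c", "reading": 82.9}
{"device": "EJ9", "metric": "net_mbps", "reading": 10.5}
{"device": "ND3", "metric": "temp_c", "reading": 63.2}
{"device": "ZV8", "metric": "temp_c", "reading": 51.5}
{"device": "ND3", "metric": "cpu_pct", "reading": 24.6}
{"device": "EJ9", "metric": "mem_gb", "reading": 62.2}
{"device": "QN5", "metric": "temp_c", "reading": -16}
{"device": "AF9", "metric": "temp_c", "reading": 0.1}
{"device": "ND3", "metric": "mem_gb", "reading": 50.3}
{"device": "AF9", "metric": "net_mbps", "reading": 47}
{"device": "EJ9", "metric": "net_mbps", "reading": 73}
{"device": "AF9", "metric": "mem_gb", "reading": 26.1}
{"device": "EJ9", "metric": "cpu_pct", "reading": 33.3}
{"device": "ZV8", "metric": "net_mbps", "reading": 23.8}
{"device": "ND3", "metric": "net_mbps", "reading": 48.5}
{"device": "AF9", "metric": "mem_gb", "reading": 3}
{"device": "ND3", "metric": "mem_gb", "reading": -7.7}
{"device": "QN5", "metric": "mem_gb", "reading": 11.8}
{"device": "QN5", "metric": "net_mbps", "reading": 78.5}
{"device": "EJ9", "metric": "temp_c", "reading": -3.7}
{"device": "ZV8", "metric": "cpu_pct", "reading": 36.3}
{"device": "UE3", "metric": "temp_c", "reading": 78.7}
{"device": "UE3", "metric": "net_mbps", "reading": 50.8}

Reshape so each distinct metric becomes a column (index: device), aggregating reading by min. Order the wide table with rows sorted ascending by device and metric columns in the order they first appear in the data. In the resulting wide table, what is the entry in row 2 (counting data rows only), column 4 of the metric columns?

-3.7

With rows sorted ascending by device, row 2 is device=EJ9. metric columns in first-appearance order: cpu_pct, net_mbps, mem_gb, temp_c; column 4 is temp_c.
Long rows with device=EJ9, metric=temp_c: min(31.9, -3.7) = -3.7.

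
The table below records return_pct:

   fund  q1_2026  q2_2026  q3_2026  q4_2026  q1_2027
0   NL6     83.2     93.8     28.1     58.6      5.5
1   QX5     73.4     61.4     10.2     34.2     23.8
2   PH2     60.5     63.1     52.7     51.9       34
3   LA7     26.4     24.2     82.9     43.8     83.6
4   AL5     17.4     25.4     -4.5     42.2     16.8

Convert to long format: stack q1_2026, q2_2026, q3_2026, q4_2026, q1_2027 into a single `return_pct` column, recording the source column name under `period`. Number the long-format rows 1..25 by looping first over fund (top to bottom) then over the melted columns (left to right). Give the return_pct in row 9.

25 rows total (5 × 5). Row 9: index ⌊(9-1)/5⌋ = 1 into fund → QX5; (9-1) mod 5 = 3 into the melted columns → q4_2026.
So row 9 is (QX5, q4_2026, 34.2); return_pct = 34.2.

34.2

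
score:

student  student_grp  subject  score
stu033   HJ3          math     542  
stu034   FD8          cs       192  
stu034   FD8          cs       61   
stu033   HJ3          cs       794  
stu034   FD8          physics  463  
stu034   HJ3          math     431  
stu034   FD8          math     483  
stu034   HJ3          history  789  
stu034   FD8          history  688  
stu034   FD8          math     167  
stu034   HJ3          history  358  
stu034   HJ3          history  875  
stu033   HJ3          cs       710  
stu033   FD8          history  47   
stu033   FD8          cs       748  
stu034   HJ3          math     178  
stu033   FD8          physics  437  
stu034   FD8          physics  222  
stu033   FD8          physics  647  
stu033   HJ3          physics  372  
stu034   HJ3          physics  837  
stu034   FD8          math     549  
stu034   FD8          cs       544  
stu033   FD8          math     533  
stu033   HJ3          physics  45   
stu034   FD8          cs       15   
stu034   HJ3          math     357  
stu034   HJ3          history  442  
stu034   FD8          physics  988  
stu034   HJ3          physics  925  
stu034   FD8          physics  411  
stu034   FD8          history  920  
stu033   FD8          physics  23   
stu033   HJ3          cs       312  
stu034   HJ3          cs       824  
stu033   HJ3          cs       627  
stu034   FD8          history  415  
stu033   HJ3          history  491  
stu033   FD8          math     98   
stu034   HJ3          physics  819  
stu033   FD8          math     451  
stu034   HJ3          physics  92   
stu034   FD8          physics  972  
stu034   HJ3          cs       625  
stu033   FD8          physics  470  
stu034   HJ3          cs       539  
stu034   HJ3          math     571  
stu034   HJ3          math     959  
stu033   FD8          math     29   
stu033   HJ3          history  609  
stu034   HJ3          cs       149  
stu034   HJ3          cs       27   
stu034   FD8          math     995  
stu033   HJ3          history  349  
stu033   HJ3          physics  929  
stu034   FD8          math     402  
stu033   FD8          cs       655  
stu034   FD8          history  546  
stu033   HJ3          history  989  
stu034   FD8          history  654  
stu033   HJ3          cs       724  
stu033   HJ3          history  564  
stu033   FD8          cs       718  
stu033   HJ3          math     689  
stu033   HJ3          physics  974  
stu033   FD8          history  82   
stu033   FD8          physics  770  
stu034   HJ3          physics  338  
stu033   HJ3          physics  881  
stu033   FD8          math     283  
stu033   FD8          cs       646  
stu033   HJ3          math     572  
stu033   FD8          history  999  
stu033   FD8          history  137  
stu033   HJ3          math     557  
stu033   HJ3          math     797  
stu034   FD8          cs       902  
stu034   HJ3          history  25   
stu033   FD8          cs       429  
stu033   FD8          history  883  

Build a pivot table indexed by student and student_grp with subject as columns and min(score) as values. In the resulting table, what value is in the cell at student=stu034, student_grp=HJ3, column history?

25

Rows with student=stu034, student_grp=HJ3 and subject=history: score values are 789, 358, 875, 442, 25.
min(789, 358, 875, 442, 25) = 25.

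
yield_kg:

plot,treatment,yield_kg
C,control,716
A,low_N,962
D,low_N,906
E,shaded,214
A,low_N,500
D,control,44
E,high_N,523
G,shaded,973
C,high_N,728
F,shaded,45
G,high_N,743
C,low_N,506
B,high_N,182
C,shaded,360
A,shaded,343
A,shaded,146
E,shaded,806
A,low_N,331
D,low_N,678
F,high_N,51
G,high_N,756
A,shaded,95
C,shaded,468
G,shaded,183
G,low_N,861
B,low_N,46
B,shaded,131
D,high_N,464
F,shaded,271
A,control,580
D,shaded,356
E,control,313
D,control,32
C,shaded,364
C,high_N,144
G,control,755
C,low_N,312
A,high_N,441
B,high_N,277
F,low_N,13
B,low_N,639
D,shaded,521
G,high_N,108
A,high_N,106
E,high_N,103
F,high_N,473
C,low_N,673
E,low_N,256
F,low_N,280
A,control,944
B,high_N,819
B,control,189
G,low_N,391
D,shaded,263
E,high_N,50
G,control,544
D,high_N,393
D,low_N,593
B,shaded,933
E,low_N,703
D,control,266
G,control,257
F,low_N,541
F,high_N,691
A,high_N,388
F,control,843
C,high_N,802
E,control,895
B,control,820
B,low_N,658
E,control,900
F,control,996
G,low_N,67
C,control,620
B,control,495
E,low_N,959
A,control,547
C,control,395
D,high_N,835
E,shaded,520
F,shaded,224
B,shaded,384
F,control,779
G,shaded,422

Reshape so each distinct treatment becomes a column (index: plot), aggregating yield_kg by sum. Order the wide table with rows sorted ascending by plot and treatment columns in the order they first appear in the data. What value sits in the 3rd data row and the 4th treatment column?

With rows sorted ascending by plot, row 3 is plot=C. treatment columns in first-appearance order: control, low_N, shaded, high_N; column 4 is high_N.
Long rows with plot=C, treatment=high_N: 728 + 144 + 802 = 1674.

1674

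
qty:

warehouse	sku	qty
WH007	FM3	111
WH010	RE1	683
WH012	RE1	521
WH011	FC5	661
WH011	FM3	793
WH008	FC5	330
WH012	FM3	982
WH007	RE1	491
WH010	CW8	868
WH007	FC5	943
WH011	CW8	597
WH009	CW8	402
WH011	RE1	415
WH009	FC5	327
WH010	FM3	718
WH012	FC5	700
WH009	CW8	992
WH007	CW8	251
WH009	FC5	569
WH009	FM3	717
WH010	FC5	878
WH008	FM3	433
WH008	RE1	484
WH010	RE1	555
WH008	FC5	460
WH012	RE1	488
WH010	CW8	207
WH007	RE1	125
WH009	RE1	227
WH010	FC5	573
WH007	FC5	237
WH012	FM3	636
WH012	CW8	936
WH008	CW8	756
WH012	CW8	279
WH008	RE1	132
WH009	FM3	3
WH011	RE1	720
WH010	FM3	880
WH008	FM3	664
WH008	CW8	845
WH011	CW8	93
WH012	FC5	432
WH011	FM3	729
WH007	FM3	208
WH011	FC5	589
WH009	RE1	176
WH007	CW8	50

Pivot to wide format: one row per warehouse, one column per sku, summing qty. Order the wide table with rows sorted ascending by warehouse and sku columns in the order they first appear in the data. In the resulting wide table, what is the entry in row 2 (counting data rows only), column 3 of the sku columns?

With rows sorted ascending by warehouse, row 2 is warehouse=WH008. sku columns in first-appearance order: FM3, RE1, FC5, CW8; column 3 is FC5.
Long rows with warehouse=WH008, sku=FC5: 330 + 460 = 790.

790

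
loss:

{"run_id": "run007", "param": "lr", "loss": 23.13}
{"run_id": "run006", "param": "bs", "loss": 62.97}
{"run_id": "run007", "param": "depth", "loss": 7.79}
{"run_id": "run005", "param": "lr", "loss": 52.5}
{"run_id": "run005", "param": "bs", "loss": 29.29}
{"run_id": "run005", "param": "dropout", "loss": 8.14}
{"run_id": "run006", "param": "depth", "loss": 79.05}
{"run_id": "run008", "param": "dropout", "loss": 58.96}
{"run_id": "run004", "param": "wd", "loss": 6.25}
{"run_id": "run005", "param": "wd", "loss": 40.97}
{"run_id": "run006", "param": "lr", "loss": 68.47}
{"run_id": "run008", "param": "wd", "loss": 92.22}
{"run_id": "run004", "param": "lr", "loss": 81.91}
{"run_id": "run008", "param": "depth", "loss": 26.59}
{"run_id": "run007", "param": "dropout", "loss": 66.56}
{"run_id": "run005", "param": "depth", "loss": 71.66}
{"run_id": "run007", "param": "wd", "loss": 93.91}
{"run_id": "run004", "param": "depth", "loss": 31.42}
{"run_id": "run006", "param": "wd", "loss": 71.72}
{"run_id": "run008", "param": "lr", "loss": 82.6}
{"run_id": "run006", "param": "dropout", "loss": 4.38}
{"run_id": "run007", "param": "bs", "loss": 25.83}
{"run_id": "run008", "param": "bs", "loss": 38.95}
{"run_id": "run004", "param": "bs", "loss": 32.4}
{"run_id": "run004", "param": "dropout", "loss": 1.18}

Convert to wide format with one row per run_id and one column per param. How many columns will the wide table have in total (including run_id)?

6

1 column for run_id plus 5 distinct param values → 6 columns.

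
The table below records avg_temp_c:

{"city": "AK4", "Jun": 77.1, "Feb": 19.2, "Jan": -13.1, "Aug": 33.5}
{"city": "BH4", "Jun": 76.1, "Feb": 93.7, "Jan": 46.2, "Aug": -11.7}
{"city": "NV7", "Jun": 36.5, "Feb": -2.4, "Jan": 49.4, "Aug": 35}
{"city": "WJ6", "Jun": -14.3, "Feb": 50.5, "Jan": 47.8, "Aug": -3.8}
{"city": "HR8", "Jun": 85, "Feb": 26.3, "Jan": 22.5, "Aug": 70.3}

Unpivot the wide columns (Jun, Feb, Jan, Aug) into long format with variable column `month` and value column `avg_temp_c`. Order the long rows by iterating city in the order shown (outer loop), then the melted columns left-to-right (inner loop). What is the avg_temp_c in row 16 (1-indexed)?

20 rows total (5 × 4). Row 16: index ⌊(16-1)/4⌋ = 3 into city → WJ6; (16-1) mod 4 = 3 into the melted columns → Aug.
So row 16 is (WJ6, Aug, -3.8); avg_temp_c = -3.8.

-3.8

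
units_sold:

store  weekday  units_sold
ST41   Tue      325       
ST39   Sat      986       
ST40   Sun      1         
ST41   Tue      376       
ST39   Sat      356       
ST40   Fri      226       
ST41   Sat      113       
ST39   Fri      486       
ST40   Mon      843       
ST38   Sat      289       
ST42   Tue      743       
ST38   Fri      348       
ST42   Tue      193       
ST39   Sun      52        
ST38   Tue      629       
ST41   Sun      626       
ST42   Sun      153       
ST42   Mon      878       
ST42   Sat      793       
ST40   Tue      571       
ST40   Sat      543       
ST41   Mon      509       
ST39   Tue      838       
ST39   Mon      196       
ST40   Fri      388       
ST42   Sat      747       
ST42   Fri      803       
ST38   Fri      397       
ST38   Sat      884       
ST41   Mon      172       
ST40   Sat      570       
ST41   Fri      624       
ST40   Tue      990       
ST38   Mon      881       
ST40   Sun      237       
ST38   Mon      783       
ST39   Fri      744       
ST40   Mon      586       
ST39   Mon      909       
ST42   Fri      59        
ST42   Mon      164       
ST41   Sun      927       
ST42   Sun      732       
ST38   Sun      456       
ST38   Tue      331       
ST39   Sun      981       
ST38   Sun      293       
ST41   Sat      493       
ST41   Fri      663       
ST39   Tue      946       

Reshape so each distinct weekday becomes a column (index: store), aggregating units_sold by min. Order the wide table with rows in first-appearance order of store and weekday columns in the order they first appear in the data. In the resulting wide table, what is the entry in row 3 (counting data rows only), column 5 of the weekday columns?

586

With rows in first-appearance order of store, row 3 is store=ST40. weekday columns in first-appearance order: Tue, Sat, Sun, Fri, Mon; column 5 is Mon.
Long rows with store=ST40, weekday=Mon: min(843, 586) = 586.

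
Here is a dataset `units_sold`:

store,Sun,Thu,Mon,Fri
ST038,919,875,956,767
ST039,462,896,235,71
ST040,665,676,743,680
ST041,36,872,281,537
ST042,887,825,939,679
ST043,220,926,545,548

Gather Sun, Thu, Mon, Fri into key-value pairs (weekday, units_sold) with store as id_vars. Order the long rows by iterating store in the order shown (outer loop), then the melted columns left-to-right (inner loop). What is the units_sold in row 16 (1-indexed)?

537

24 rows total (6 × 4). Row 16: index ⌊(16-1)/4⌋ = 3 into store → ST041; (16-1) mod 4 = 3 into the melted columns → Fri.
So row 16 is (ST041, Fri, 537); units_sold = 537.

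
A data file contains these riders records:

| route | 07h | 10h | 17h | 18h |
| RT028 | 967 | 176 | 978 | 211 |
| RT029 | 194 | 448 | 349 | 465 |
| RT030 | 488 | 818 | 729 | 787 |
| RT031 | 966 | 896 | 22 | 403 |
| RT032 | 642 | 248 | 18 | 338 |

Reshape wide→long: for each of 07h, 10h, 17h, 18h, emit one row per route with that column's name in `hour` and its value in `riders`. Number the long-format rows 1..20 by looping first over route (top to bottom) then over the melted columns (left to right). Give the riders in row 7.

349

20 rows total (5 × 4). Row 7: index ⌊(7-1)/4⌋ = 1 into route → RT029; (7-1) mod 4 = 2 into the melted columns → 17h.
So row 7 is (RT029, 17h, 349); riders = 349.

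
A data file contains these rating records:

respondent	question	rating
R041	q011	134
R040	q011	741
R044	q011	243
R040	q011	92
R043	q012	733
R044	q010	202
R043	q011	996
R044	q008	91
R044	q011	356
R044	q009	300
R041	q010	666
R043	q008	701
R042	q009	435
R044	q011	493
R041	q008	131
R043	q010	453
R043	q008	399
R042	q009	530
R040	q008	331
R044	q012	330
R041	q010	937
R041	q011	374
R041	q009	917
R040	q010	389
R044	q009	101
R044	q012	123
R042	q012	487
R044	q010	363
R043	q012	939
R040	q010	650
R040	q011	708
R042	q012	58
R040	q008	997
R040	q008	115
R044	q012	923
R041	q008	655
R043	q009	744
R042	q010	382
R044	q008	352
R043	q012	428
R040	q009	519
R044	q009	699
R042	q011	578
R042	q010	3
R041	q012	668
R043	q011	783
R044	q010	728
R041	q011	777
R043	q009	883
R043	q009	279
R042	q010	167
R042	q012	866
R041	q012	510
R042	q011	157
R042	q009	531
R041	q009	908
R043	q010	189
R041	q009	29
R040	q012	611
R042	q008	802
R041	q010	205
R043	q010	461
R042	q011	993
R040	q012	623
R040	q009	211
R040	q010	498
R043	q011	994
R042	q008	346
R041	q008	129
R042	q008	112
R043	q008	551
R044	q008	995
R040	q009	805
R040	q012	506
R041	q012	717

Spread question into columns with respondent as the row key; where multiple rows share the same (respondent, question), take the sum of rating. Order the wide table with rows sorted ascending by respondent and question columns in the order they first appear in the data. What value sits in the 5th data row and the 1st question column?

1092

With rows sorted ascending by respondent, row 5 is respondent=R044. question columns in first-appearance order: q011, q012, q010, q008, q009; column 1 is q011.
Long rows with respondent=R044, question=q011: 243 + 356 + 493 = 1092.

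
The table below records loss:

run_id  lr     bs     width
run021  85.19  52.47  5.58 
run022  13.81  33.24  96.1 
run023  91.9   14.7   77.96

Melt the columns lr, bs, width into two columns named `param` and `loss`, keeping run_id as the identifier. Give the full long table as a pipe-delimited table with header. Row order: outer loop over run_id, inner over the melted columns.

| run_id | param | loss |
| run021 | lr | 85.19 |
| run021 | bs | 52.47 |
| run021 | width | 5.58 |
| run022 | lr | 13.81 |
| run022 | bs | 33.24 |
| run022 | width | 96.1 |
| run023 | lr | 91.9 |
| run023 | bs | 14.7 |
| run023 | width | 77.96 |

Each (run_id, column) pair becomes one row: 3 × 3 = 9 rows.
For example, (run021, lr) → loss=85.19.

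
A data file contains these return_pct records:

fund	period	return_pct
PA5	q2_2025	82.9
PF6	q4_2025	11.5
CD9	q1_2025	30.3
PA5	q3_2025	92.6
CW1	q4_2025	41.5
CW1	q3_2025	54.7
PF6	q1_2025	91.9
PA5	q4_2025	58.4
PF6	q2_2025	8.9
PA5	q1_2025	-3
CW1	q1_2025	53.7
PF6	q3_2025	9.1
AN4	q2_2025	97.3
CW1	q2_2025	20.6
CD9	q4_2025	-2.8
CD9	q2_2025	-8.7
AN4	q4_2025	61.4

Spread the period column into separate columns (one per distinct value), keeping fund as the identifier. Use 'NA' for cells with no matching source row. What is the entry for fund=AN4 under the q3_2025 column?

No long-format row has fund=AN4 and period=q3_2025, so the cell is NA.

NA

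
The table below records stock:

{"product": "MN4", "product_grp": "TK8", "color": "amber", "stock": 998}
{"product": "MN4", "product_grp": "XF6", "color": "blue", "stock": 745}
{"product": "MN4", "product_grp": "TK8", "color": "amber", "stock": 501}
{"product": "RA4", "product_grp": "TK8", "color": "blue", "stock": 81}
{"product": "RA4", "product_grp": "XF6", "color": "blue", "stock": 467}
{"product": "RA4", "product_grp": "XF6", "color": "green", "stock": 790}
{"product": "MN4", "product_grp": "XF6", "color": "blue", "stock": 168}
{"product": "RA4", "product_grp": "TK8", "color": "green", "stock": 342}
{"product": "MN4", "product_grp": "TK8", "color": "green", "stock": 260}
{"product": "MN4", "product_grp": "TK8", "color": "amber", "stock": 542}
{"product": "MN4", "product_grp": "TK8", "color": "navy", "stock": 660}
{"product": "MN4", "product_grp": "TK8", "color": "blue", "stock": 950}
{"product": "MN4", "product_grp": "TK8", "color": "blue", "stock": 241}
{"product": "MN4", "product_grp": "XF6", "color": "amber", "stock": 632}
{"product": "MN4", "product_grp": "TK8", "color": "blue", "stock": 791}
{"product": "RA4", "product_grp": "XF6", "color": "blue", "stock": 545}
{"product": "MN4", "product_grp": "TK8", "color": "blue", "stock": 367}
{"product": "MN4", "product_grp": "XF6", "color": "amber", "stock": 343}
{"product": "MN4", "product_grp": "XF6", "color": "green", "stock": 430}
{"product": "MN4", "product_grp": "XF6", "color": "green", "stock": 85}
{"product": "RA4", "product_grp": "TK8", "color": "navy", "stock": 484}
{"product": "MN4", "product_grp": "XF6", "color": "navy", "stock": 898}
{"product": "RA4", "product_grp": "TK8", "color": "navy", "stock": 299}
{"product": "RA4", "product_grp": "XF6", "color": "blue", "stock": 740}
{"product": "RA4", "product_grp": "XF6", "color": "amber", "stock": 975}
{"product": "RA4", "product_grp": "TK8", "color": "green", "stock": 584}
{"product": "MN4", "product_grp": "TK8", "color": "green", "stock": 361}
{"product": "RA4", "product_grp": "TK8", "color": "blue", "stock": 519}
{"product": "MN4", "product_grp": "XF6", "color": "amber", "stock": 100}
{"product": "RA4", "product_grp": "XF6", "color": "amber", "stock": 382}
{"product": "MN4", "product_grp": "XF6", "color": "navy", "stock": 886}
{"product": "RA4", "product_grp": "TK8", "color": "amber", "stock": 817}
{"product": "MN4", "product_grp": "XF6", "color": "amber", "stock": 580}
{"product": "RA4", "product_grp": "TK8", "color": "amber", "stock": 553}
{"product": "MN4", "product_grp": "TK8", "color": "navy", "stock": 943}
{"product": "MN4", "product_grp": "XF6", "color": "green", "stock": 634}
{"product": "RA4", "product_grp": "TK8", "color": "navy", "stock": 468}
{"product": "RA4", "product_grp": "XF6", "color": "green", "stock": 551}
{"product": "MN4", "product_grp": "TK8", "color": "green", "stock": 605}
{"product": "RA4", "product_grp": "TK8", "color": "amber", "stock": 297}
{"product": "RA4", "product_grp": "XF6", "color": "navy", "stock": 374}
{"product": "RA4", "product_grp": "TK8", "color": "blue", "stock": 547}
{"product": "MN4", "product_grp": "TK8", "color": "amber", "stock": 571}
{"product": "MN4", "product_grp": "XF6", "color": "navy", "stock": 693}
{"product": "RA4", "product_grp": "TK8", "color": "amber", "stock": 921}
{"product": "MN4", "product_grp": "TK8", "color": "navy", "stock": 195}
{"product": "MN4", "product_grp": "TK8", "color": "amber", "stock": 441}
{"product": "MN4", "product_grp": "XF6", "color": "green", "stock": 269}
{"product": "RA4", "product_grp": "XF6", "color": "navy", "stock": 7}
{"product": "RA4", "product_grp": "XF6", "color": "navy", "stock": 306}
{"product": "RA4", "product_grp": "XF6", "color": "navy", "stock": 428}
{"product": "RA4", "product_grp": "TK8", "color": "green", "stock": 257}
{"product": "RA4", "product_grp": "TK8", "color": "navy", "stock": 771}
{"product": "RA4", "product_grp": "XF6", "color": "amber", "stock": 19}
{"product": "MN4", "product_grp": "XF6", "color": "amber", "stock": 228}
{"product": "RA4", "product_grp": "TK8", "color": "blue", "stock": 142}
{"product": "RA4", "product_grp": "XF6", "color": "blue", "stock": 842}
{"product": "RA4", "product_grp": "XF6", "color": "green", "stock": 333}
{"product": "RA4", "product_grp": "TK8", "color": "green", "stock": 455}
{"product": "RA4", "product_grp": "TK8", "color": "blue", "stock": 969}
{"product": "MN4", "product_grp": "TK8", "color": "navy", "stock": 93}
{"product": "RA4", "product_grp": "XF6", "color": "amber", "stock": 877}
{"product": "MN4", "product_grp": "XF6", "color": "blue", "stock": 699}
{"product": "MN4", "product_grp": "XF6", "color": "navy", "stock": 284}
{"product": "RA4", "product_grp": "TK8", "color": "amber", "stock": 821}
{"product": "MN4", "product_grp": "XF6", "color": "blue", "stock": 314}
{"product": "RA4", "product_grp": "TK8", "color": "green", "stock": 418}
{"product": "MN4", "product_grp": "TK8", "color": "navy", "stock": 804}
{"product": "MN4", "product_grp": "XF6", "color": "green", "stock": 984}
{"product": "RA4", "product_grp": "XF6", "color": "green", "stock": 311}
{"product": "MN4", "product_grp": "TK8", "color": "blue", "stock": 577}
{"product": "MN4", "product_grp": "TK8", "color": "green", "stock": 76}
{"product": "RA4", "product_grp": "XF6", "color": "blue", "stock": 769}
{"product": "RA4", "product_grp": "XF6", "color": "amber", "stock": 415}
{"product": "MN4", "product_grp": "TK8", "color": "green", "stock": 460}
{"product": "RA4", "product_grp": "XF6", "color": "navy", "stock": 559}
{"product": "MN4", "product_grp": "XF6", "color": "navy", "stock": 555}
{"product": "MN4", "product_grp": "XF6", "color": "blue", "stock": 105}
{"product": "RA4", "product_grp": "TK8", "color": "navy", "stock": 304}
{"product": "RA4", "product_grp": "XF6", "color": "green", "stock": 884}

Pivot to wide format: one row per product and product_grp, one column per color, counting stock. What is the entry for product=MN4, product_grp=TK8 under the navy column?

5

Rows with product=MN4, product_grp=TK8 and color=navy: stock values are 660, 943, 195, 93, 804.
5 rows match — count = 5.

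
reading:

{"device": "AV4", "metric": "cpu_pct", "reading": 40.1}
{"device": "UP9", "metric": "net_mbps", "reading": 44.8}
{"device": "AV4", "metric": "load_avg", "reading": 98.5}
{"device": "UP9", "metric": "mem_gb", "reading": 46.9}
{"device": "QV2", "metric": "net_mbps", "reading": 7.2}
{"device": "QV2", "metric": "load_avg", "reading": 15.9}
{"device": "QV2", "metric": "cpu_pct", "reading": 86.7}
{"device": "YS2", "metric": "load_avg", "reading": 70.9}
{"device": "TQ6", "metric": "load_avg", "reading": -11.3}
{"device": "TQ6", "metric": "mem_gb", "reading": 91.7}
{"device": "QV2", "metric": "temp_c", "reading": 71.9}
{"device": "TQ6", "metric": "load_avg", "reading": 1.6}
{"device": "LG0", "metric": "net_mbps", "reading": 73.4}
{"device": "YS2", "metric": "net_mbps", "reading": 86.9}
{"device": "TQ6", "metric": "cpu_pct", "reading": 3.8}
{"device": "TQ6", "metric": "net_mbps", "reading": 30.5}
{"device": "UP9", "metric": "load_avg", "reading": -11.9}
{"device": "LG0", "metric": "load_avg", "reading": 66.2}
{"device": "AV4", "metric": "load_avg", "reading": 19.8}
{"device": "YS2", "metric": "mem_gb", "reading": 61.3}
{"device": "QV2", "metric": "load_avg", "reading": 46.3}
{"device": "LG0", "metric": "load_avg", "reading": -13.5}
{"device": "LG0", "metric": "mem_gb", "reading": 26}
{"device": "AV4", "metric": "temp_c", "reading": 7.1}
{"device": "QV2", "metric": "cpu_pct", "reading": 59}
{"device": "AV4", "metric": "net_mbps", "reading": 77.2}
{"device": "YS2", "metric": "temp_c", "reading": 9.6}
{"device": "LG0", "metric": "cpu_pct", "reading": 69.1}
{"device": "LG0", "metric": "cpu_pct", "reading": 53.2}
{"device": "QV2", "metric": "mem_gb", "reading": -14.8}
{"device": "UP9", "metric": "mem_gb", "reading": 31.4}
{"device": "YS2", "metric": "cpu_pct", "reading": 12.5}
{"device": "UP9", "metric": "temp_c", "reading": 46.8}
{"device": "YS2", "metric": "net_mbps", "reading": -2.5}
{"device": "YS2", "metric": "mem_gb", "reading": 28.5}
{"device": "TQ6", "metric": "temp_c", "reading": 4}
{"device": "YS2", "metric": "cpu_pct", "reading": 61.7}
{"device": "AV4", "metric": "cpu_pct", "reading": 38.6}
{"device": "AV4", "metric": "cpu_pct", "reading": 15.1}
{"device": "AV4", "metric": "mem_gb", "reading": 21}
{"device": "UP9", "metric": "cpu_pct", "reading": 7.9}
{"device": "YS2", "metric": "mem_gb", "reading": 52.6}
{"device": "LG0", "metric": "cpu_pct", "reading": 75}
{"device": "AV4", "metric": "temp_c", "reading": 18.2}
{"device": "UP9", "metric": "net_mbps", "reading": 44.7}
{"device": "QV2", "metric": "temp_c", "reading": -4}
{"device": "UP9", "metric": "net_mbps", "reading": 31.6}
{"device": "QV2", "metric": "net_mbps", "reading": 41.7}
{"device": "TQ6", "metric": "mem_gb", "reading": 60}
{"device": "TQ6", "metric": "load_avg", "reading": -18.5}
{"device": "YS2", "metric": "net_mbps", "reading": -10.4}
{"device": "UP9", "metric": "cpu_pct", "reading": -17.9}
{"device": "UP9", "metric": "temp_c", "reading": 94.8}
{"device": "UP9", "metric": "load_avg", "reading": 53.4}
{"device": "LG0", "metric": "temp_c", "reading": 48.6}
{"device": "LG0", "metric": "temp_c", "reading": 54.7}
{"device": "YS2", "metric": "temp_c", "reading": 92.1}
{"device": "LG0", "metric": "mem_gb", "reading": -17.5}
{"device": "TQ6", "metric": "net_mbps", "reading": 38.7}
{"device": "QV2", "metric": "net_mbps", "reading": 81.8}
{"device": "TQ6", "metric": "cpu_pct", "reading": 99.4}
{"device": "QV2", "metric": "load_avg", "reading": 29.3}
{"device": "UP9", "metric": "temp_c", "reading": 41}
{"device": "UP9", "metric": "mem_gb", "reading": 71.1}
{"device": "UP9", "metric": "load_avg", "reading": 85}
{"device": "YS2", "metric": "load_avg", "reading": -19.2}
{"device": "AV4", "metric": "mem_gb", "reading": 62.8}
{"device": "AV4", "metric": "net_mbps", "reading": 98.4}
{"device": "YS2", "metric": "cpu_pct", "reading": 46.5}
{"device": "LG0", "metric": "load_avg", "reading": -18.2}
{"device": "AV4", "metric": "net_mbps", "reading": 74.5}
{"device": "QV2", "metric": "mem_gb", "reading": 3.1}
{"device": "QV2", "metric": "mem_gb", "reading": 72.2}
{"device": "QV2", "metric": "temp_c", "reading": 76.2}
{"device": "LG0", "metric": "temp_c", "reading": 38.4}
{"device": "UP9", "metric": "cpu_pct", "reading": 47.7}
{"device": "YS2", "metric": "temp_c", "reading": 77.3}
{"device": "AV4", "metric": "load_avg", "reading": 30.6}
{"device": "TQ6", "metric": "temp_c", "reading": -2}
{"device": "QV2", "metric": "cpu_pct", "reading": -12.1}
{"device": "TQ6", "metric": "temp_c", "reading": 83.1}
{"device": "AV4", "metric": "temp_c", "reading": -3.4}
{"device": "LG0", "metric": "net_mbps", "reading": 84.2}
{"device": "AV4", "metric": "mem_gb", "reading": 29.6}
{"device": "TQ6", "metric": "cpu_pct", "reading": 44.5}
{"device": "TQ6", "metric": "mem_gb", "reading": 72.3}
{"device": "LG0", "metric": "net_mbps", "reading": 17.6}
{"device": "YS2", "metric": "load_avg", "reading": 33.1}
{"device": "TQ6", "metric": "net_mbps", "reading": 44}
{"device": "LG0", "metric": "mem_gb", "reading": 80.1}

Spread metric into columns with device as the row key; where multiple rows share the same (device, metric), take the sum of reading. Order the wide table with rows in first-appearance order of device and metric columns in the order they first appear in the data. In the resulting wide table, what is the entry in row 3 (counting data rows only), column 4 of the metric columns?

60.5

With rows in first-appearance order of device, row 3 is device=QV2. metric columns in first-appearance order: cpu_pct, net_mbps, load_avg, mem_gb, temp_c; column 4 is mem_gb.
Long rows with device=QV2, metric=mem_gb: -14.8 + 3.1 + 72.2 = 60.5.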